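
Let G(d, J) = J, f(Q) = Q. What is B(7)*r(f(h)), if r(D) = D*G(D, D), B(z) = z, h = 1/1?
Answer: 7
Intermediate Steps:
h = 1
r(D) = D² (r(D) = D*D = D²)
B(7)*r(f(h)) = 7*1² = 7*1 = 7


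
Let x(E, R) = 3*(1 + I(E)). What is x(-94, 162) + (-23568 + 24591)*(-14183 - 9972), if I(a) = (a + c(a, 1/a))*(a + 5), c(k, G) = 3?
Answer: -24686265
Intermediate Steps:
I(a) = (3 + a)*(5 + a) (I(a) = (a + 3)*(a + 5) = (3 + a)*(5 + a))
x(E, R) = 48 + 3*E² + 24*E (x(E, R) = 3*(1 + (15 + E² + 8*E)) = 3*(16 + E² + 8*E) = 48 + 3*E² + 24*E)
x(-94, 162) + (-23568 + 24591)*(-14183 - 9972) = (48 + 3*(-94)² + 24*(-94)) + (-23568 + 24591)*(-14183 - 9972) = (48 + 3*8836 - 2256) + 1023*(-24155) = (48 + 26508 - 2256) - 24710565 = 24300 - 24710565 = -24686265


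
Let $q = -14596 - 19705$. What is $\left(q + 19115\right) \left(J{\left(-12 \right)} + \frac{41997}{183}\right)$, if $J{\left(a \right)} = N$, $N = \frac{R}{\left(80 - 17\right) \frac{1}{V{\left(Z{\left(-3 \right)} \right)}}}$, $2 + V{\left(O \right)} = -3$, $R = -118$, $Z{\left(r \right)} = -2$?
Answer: $- \frac{4646546474}{1281} \approx -3.6273 \cdot 10^{6}$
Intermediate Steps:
$V{\left(O \right)} = -5$ ($V{\left(O \right)} = -2 - 3 = -5$)
$q = -34301$ ($q = -14596 - 19705 = -34301$)
$N = \frac{590}{63}$ ($N = - \frac{118}{\left(80 - 17\right) \frac{1}{-5}} = - \frac{118}{\left(80 - 17\right) \left(- \frac{1}{5}\right)} = - \frac{118}{63 \left(- \frac{1}{5}\right)} = - \frac{118}{- \frac{63}{5}} = \left(-118\right) \left(- \frac{5}{63}\right) = \frac{590}{63} \approx 9.3651$)
$J{\left(a \right)} = \frac{590}{63}$
$\left(q + 19115\right) \left(J{\left(-12 \right)} + \frac{41997}{183}\right) = \left(-34301 + 19115\right) \left(\frac{590}{63} + \frac{41997}{183}\right) = - 15186 \left(\frac{590}{63} + 41997 \cdot \frac{1}{183}\right) = - 15186 \left(\frac{590}{63} + \frac{13999}{61}\right) = \left(-15186\right) \frac{917927}{3843} = - \frac{4646546474}{1281}$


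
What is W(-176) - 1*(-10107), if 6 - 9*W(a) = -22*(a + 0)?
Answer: 87097/9 ≈ 9677.4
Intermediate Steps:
W(a) = 2/3 + 22*a/9 (W(a) = 2/3 - (-22)*(a + 0)/9 = 2/3 - (-22)*a/9 = 2/3 + 22*a/9)
W(-176) - 1*(-10107) = (2/3 + (22/9)*(-176)) - 1*(-10107) = (2/3 - 3872/9) + 10107 = -3866/9 + 10107 = 87097/9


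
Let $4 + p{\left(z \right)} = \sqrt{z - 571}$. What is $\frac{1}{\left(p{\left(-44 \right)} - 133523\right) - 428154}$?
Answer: $- \frac{187227}{105161848792} - \frac{i \sqrt{615}}{315485546376} \approx -1.7804 \cdot 10^{-6} - 7.8606 \cdot 10^{-11} i$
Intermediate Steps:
$p{\left(z \right)} = -4 + \sqrt{-571 + z}$ ($p{\left(z \right)} = -4 + \sqrt{z - 571} = -4 + \sqrt{-571 + z}$)
$\frac{1}{\left(p{\left(-44 \right)} - 133523\right) - 428154} = \frac{1}{\left(\left(-4 + \sqrt{-571 - 44}\right) - 133523\right) - 428154} = \frac{1}{\left(\left(-4 + \sqrt{-615}\right) - 133523\right) - 428154} = \frac{1}{\left(\left(-4 + i \sqrt{615}\right) - 133523\right) - 428154} = \frac{1}{\left(-133527 + i \sqrt{615}\right) - 428154} = \frac{1}{-561681 + i \sqrt{615}}$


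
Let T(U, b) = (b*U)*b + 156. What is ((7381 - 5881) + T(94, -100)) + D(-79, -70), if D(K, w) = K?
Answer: 941577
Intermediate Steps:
T(U, b) = 156 + U*b² (T(U, b) = (U*b)*b + 156 = U*b² + 156 = 156 + U*b²)
((7381 - 5881) + T(94, -100)) + D(-79, -70) = ((7381 - 5881) + (156 + 94*(-100)²)) - 79 = (1500 + (156 + 94*10000)) - 79 = (1500 + (156 + 940000)) - 79 = (1500 + 940156) - 79 = 941656 - 79 = 941577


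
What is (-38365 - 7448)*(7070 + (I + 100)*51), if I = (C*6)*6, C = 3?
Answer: -809882214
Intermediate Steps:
I = 108 (I = (3*6)*6 = 18*6 = 108)
(-38365 - 7448)*(7070 + (I + 100)*51) = (-38365 - 7448)*(7070 + (108 + 100)*51) = -45813*(7070 + 208*51) = -45813*(7070 + 10608) = -45813*17678 = -809882214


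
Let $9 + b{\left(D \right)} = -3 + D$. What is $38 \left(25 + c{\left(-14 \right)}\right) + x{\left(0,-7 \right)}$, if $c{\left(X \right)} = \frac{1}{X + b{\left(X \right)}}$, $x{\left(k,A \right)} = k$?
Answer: $\frac{18981}{20} \approx 949.05$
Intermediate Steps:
$b{\left(D \right)} = -12 + D$ ($b{\left(D \right)} = -9 + \left(-3 + D\right) = -12 + D$)
$c{\left(X \right)} = \frac{1}{-12 + 2 X}$ ($c{\left(X \right)} = \frac{1}{X + \left(-12 + X\right)} = \frac{1}{-12 + 2 X}$)
$38 \left(25 + c{\left(-14 \right)}\right) + x{\left(0,-7 \right)} = 38 \left(25 + \frac{1}{2 \left(-6 - 14\right)}\right) + 0 = 38 \left(25 + \frac{1}{2 \left(-20\right)}\right) + 0 = 38 \left(25 + \frac{1}{2} \left(- \frac{1}{20}\right)\right) + 0 = 38 \left(25 - \frac{1}{40}\right) + 0 = 38 \cdot \frac{999}{40} + 0 = \frac{18981}{20} + 0 = \frac{18981}{20}$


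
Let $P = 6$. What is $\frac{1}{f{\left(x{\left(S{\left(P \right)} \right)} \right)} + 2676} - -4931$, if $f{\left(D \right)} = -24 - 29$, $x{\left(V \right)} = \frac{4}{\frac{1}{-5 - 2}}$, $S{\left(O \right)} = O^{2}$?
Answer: $\frac{12934014}{2623} \approx 4931.0$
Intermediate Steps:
$x{\left(V \right)} = -28$ ($x{\left(V \right)} = \frac{4}{\frac{1}{-7}} = \frac{4}{- \frac{1}{7}} = 4 \left(-7\right) = -28$)
$f{\left(D \right)} = -53$
$\frac{1}{f{\left(x{\left(S{\left(P \right)} \right)} \right)} + 2676} - -4931 = \frac{1}{-53 + 2676} - -4931 = \frac{1}{2623} + 4931 = \frac{12934014}{2623}$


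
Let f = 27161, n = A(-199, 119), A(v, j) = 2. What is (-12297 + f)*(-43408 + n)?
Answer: -645186784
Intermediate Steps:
n = 2
(-12297 + f)*(-43408 + n) = (-12297 + 27161)*(-43408 + 2) = 14864*(-43406) = -645186784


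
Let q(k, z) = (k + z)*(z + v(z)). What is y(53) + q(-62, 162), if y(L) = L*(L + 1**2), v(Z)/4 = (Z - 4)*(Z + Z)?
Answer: 20495862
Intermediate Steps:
v(Z) = 8*Z*(-4 + Z) (v(Z) = 4*((Z - 4)*(Z + Z)) = 4*((-4 + Z)*(2*Z)) = 4*(2*Z*(-4 + Z)) = 8*Z*(-4 + Z))
q(k, z) = (k + z)*(z + 8*z*(-4 + z))
y(L) = L*(1 + L) (y(L) = L*(L + 1) = L*(1 + L))
y(53) + q(-62, 162) = 53*(1 + 53) + 162*(-62 + 162 + 8*(-62)*(-4 + 162) + 8*162*(-4 + 162)) = 53*54 + 162*(-62 + 162 + 8*(-62)*158 + 8*162*158) = 2862 + 162*(-62 + 162 - 78368 + 204768) = 2862 + 162*126500 = 2862 + 20493000 = 20495862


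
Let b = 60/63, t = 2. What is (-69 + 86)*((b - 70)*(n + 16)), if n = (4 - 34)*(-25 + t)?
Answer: -17402900/21 ≈ -8.2871e+5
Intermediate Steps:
b = 20/21 (b = 60*(1/63) = 20/21 ≈ 0.95238)
n = 690 (n = (4 - 34)*(-25 + 2) = -30*(-23) = 690)
(-69 + 86)*((b - 70)*(n + 16)) = (-69 + 86)*((20/21 - 70)*(690 + 16)) = 17*(-1450/21*706) = 17*(-1023700/21) = -17402900/21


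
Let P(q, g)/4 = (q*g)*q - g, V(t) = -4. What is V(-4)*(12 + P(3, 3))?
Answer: -432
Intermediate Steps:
P(q, g) = -4*g + 4*g*q² (P(q, g) = 4*((q*g)*q - g) = 4*((g*q)*q - g) = 4*(g*q² - g) = 4*(-g + g*q²) = -4*g + 4*g*q²)
V(-4)*(12 + P(3, 3)) = -4*(12 + 4*3*(-1 + 3²)) = -4*(12 + 4*3*(-1 + 9)) = -4*(12 + 4*3*8) = -4*(12 + 96) = -4*108 = -432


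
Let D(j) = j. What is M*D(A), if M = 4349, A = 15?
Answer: 65235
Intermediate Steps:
M*D(A) = 4349*15 = 65235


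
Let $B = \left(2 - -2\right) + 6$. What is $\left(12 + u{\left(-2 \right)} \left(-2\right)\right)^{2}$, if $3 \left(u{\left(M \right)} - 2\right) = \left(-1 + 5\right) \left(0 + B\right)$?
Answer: $\frac{3136}{9} \approx 348.44$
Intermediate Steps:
$B = 10$ ($B = \left(2 + \left(-1 + 3\right)\right) + 6 = \left(2 + 2\right) + 6 = 4 + 6 = 10$)
$u{\left(M \right)} = \frac{46}{3}$ ($u{\left(M \right)} = 2 + \frac{\left(-1 + 5\right) \left(0 + 10\right)}{3} = 2 + \frac{4 \cdot 10}{3} = 2 + \frac{1}{3} \cdot 40 = 2 + \frac{40}{3} = \frac{46}{3}$)
$\left(12 + u{\left(-2 \right)} \left(-2\right)\right)^{2} = \left(12 + \frac{46}{3} \left(-2\right)\right)^{2} = \left(12 - \frac{92}{3}\right)^{2} = \left(- \frac{56}{3}\right)^{2} = \frac{3136}{9}$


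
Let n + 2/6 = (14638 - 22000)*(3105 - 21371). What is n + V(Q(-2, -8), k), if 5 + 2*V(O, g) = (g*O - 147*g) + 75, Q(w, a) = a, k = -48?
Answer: 403434140/3 ≈ 1.3448e+8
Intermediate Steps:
n = 403422875/3 (n = -1/3 + (14638 - 22000)*(3105 - 21371) = -1/3 - 7362*(-18266) = -1/3 + 134474292 = 403422875/3 ≈ 1.3447e+8)
V(O, g) = 35 - 147*g/2 + O*g/2 (V(O, g) = -5/2 + ((g*O - 147*g) + 75)/2 = -5/2 + ((O*g - 147*g) + 75)/2 = -5/2 + ((-147*g + O*g) + 75)/2 = -5/2 + (75 - 147*g + O*g)/2 = -5/2 + (75/2 - 147*g/2 + O*g/2) = 35 - 147*g/2 + O*g/2)
n + V(Q(-2, -8), k) = 403422875/3 + (35 - 147/2*(-48) + (1/2)*(-8)*(-48)) = 403422875/3 + (35 + 3528 + 192) = 403422875/3 + 3755 = 403434140/3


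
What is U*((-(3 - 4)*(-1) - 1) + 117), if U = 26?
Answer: 2990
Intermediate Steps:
U*((-(3 - 4)*(-1) - 1) + 117) = 26*((-(3 - 4)*(-1) - 1) + 117) = 26*((-(-1)*(-1) - 1) + 117) = 26*((-1*1 - 1) + 117) = 26*((-1 - 1) + 117) = 26*(-2 + 117) = 26*115 = 2990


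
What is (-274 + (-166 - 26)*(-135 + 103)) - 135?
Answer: 5735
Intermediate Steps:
(-274 + (-166 - 26)*(-135 + 103)) - 135 = (-274 - 192*(-32)) - 135 = (-274 + 6144) - 135 = 5870 - 135 = 5735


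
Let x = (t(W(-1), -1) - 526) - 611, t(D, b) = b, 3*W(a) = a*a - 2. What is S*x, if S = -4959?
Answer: 5643342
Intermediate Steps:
W(a) = -⅔ + a²/3 (W(a) = (a*a - 2)/3 = (a² - 2)/3 = (-2 + a²)/3 = -⅔ + a²/3)
x = -1138 (x = (-1 - 526) - 611 = -527 - 611 = -1138)
S*x = -4959*(-1138) = 5643342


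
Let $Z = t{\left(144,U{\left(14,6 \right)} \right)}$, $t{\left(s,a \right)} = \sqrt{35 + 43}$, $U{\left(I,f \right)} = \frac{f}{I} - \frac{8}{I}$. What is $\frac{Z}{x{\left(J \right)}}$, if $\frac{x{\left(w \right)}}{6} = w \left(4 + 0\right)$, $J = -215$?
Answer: $- \frac{\sqrt{78}}{5160} \approx -0.0017116$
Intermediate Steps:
$U{\left(I,f \right)} = - \frac{8}{I} + \frac{f}{I}$
$x{\left(w \right)} = 24 w$ ($x{\left(w \right)} = 6 w \left(4 + 0\right) = 6 w 4 = 6 \cdot 4 w = 24 w$)
$t{\left(s,a \right)} = \sqrt{78}$
$Z = \sqrt{78} \approx 8.8318$
$\frac{Z}{x{\left(J \right)}} = \frac{\sqrt{78}}{24 \left(-215\right)} = \frac{\sqrt{78}}{-5160} = \sqrt{78} \left(- \frac{1}{5160}\right) = - \frac{\sqrt{78}}{5160}$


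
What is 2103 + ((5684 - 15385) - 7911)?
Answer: -15509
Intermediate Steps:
2103 + ((5684 - 15385) - 7911) = 2103 + (-9701 - 7911) = 2103 - 17612 = -15509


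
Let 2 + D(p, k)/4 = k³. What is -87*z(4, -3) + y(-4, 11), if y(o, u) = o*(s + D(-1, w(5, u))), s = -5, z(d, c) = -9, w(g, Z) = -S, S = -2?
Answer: 707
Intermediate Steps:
w(g, Z) = 2 (w(g, Z) = -1*(-2) = 2)
D(p, k) = -8 + 4*k³
y(o, u) = 19*o (y(o, u) = o*(-5 + (-8 + 4*2³)) = o*(-5 + (-8 + 4*8)) = o*(-5 + (-8 + 32)) = o*(-5 + 24) = o*19 = 19*o)
-87*z(4, -3) + y(-4, 11) = -87*(-9) + 19*(-4) = 783 - 76 = 707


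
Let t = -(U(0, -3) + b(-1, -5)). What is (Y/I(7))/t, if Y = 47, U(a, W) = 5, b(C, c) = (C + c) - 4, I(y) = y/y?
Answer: 47/5 ≈ 9.4000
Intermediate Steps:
I(y) = 1
b(C, c) = -4 + C + c
t = 5 (t = -(5 + (-4 - 1 - 5)) = -(5 - 10) = -1*(-5) = 5)
(Y/I(7))/t = (47/1)/5 = (47*1)*(1/5) = 47*(1/5) = 47/5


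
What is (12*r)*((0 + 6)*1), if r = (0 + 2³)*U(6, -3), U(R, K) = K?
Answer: -1728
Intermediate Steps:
r = -24 (r = (0 + 2³)*(-3) = (0 + 8)*(-3) = 8*(-3) = -24)
(12*r)*((0 + 6)*1) = (12*(-24))*((0 + 6)*1) = -1728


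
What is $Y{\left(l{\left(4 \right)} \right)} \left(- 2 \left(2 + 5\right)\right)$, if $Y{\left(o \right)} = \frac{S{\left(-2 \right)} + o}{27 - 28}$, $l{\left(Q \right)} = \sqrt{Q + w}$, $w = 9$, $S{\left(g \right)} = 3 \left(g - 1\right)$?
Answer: $-126 + 14 \sqrt{13} \approx -75.522$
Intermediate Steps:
$S{\left(g \right)} = -3 + 3 g$ ($S{\left(g \right)} = 3 \left(-1 + g\right) = -3 + 3 g$)
$l{\left(Q \right)} = \sqrt{9 + Q}$ ($l{\left(Q \right)} = \sqrt{Q + 9} = \sqrt{9 + Q}$)
$Y{\left(o \right)} = 9 - o$ ($Y{\left(o \right)} = \frac{\left(-3 + 3 \left(-2\right)\right) + o}{27 - 28} = \frac{\left(-3 - 6\right) + o}{-1} = \left(-9 + o\right) \left(-1\right) = 9 - o$)
$Y{\left(l{\left(4 \right)} \right)} \left(- 2 \left(2 + 5\right)\right) = \left(9 - \sqrt{9 + 4}\right) \left(- 2 \left(2 + 5\right)\right) = \left(9 - \sqrt{13}\right) \left(\left(-2\right) 7\right) = \left(9 - \sqrt{13}\right) \left(-14\right) = -126 + 14 \sqrt{13}$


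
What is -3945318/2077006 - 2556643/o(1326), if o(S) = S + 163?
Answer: -2658018714680/1546330967 ≈ -1718.9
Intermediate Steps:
o(S) = 163 + S
-3945318/2077006 - 2556643/o(1326) = -3945318/2077006 - 2556643/(163 + 1326) = -3945318*1/2077006 - 2556643/1489 = -1972659/1038503 - 2556643*1/1489 = -1972659/1038503 - 2556643/1489 = -2658018714680/1546330967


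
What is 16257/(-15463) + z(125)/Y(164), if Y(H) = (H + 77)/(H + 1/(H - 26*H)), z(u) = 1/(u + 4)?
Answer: -687266524521/656996582900 ≈ -1.0461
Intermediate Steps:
z(u) = 1/(4 + u)
Y(H) = (77 + H)/(H - 1/(25*H)) (Y(H) = (77 + H)/(H + 1/(-25*H)) = (77 + H)/(H - 1/(25*H)))
16257/(-15463) + z(125)/Y(164) = 16257/(-15463) + 1/((4 + 125)*((25*164*(77 + 164)/(-1 + 25*164²)))) = 16257*(-1/15463) + 1/(129*((25*164*241/(-1 + 25*26896)))) = -16257/15463 + 1/(129*((25*164*241/(-1 + 672400)))) = -16257/15463 + 1/(129*((25*164*241/672399))) = -16257/15463 + 1/(129*((25*164*(1/672399)*241))) = -16257/15463 + 1/(129*(988100/672399)) = -16257/15463 + (1/129)*(672399/988100) = -16257/15463 + 224133/42488300 = -687266524521/656996582900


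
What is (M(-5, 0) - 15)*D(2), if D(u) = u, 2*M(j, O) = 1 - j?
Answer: -24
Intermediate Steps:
M(j, O) = ½ - j/2 (M(j, O) = (1 - j)/2 = ½ - j/2)
(M(-5, 0) - 15)*D(2) = ((½ - ½*(-5)) - 15)*2 = ((½ + 5/2) - 15)*2 = (3 - 15)*2 = -12*2 = -24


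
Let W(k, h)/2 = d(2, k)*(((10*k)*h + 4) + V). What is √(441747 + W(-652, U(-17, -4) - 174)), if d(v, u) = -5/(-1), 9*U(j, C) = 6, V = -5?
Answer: √105687633/3 ≈ 3426.8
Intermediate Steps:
U(j, C) = ⅔ (U(j, C) = (⅑)*6 = ⅔)
d(v, u) = 5 (d(v, u) = -5*(-1) = 5)
W(k, h) = -10 + 100*h*k (W(k, h) = 2*(5*(((10*k)*h + 4) - 5)) = 2*(5*((10*h*k + 4) - 5)) = 2*(5*((4 + 10*h*k) - 5)) = 2*(5*(-1 + 10*h*k)) = 2*(-5 + 50*h*k) = -10 + 100*h*k)
√(441747 + W(-652, U(-17, -4) - 174)) = √(441747 + (-10 + 100*(⅔ - 174)*(-652))) = √(441747 + (-10 + 100*(-520/3)*(-652))) = √(441747 + (-10 + 33904000/3)) = √(441747 + 33903970/3) = √(35229211/3) = √105687633/3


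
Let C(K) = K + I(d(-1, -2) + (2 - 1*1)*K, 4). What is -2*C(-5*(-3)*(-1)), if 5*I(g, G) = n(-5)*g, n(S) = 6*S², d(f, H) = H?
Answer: 1050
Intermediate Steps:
I(g, G) = 30*g (I(g, G) = ((6*(-5)²)*g)/5 = ((6*25)*g)/5 = (150*g)/5 = 30*g)
C(K) = -60 + 31*K (C(K) = K + 30*(-2 + (2 - 1*1)*K) = K + 30*(-2 + (2 - 1)*K) = K + 30*(-2 + 1*K) = K + 30*(-2 + K) = K + (-60 + 30*K) = -60 + 31*K)
-2*C(-5*(-3)*(-1)) = -2*(-60 + 31*(-5*(-3)*(-1))) = -2*(-60 + 31*(15*(-1))) = -2*(-60 + 31*(-15)) = -2*(-60 - 465) = -2*(-525) = 1050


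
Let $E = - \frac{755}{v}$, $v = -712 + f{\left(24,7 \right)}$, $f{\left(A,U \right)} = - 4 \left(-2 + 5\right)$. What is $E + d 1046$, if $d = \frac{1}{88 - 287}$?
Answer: $- \frac{607059}{144076} \approx -4.2135$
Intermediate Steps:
$d = - \frac{1}{199}$ ($d = \frac{1}{-199} = - \frac{1}{199} \approx -0.0050251$)
$f{\left(A,U \right)} = -12$ ($f{\left(A,U \right)} = \left(-4\right) 3 = -12$)
$v = -724$ ($v = -712 - 12 = -724$)
$E = \frac{755}{724}$ ($E = - \frac{755}{-724} = \left(-755\right) \left(- \frac{1}{724}\right) = \frac{755}{724} \approx 1.0428$)
$E + d 1046 = \frac{755}{724} - \frac{1046}{199} = - \frac{607059}{144076}$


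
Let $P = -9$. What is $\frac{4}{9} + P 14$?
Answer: $- \frac{1130}{9} \approx -125.56$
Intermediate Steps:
$\frac{4}{9} + P 14 = \frac{4}{9} - 126 = - \frac{1130}{9}$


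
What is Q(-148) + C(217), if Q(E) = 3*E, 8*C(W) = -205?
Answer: -3757/8 ≈ -469.63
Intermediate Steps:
C(W) = -205/8 (C(W) = (⅛)*(-205) = -205/8)
Q(-148) + C(217) = 3*(-148) - 205/8 = -444 - 205/8 = -3757/8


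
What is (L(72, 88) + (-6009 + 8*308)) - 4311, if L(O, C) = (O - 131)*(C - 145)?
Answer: -4493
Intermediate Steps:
L(O, C) = (-145 + C)*(-131 + O) (L(O, C) = (-131 + O)*(-145 + C) = (-145 + C)*(-131 + O))
(L(72, 88) + (-6009 + 8*308)) - 4311 = ((18995 - 145*72 - 131*88 + 88*72) + (-6009 + 8*308)) - 4311 = ((18995 - 10440 - 11528 + 6336) + (-6009 + 2464)) - 4311 = (3363 - 3545) - 4311 = -182 - 4311 = -4493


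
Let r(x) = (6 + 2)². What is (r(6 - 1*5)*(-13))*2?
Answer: -1664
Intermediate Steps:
r(x) = 64 (r(x) = 8² = 64)
(r(6 - 1*5)*(-13))*2 = (64*(-13))*2 = -832*2 = -1664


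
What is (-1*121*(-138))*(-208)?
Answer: -3473184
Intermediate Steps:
(-1*121*(-138))*(-208) = -121*(-138)*(-208) = 16698*(-208) = -3473184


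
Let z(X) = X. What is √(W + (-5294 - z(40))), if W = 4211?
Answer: I*√1123 ≈ 33.511*I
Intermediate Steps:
√(W + (-5294 - z(40))) = √(4211 + (-5294 - 1*40)) = √(4211 + (-5294 - 40)) = √(4211 - 5334) = √(-1123) = I*√1123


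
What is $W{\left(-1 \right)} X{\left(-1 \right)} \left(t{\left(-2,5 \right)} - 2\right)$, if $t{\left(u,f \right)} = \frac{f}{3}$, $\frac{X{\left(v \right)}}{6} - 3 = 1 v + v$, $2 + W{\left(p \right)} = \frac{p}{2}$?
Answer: $5$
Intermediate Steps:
$W{\left(p \right)} = -2 + \frac{p}{2}$
$X{\left(v \right)} = 18 + 12 v$ ($X{\left(v \right)} = 18 + 6 \left(1 v + v\right) = 18 + 6 \left(v + v\right) = 18 + 6 \cdot 2 v = 18 + 12 v$)
$t{\left(u,f \right)} = \frac{f}{3}$ ($t{\left(u,f \right)} = f \frac{1}{3} = \frac{f}{3}$)
$W{\left(-1 \right)} X{\left(-1 \right)} \left(t{\left(-2,5 \right)} - 2\right) = \left(-2 + \frac{1}{2} \left(-1\right)\right) \left(18 + 12 \left(-1\right)\right) \left(\frac{1}{3} \cdot 5 - 2\right) = \left(-2 - \frac{1}{2}\right) \left(18 - 12\right) \left(\frac{5}{3} - 2\right) = \left(- \frac{5}{2}\right) 6 \left(- \frac{1}{3}\right) = \left(-15\right) \left(- \frac{1}{3}\right) = 5$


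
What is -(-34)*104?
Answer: 3536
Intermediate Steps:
-(-34)*104 = -1*(-3536) = 3536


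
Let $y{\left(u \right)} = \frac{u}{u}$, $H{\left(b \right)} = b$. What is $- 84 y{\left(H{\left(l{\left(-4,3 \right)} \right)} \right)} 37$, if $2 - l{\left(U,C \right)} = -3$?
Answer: $-3108$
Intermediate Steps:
$l{\left(U,C \right)} = 5$ ($l{\left(U,C \right)} = 2 - -3 = 2 + 3 = 5$)
$y{\left(u \right)} = 1$
$- 84 y{\left(H{\left(l{\left(-4,3 \right)} \right)} \right)} 37 = \left(-84\right) 1 \cdot 37 = \left(-84\right) 37 = -3108$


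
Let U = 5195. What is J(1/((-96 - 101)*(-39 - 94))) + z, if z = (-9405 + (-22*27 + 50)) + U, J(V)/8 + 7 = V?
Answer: -126026802/26201 ≈ -4810.0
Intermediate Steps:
J(V) = -56 + 8*V
z = -4754 (z = (-9405 + (-22*27 + 50)) + 5195 = (-9405 + (-594 + 50)) + 5195 = (-9405 - 544) + 5195 = -9949 + 5195 = -4754)
J(1/((-96 - 101)*(-39 - 94))) + z = (-56 + 8/(((-96 - 101)*(-39 - 94)))) - 4754 = (-56 + 8/((-197*(-133)))) - 4754 = (-56 + 8/26201) - 4754 = -1467248/26201 - 4754 = -126026802/26201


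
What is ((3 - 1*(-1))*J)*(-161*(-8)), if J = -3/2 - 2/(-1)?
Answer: 2576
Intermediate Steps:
J = 1/2 (J = -3*1/2 - 2*(-1) = -3/2 + 2 = 1/2 ≈ 0.50000)
((3 - 1*(-1))*J)*(-161*(-8)) = ((3 - 1*(-1))*(1/2))*(-161*(-8)) = ((3 + 1)*(1/2))*1288 = (4*(1/2))*1288 = 2*1288 = 2576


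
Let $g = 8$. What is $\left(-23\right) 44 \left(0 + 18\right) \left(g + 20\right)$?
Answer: $-510048$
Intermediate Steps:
$\left(-23\right) 44 \left(0 + 18\right) \left(g + 20\right) = \left(-23\right) 44 \left(0 + 18\right) \left(8 + 20\right) = - 1012 \cdot 18 \cdot 28 = \left(-1012\right) 504 = -510048$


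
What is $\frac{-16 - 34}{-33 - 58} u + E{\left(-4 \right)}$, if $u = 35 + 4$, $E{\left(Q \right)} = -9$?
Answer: $\frac{87}{7} \approx 12.429$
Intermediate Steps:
$u = 39$
$\frac{-16 - 34}{-33 - 58} u + E{\left(-4 \right)} = \frac{-16 - 34}{-33 - 58} \cdot 39 - 9 = - \frac{50}{-91} \cdot 39 - 9 = \left(-50\right) \left(- \frac{1}{91}\right) 39 - 9 = \frac{50}{91} \cdot 39 - 9 = \frac{150}{7} - 9 = \frac{87}{7}$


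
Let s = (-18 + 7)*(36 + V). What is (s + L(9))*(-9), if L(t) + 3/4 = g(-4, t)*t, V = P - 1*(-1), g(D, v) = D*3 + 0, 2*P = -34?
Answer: 11835/4 ≈ 2958.8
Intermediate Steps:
P = -17 (P = (½)*(-34) = -17)
g(D, v) = 3*D (g(D, v) = 3*D + 0 = 3*D)
V = -16 (V = -17 - 1*(-1) = -17 + 1 = -16)
L(t) = -¾ - 12*t (L(t) = -¾ + (3*(-4))*t = -¾ - 12*t)
s = -220 (s = (-18 + 7)*(36 - 16) = -11*20 = -220)
(s + L(9))*(-9) = (-220 + (-¾ - 12*9))*(-9) = (-220 + (-¾ - 108))*(-9) = (-220 - 435/4)*(-9) = -1315/4*(-9) = 11835/4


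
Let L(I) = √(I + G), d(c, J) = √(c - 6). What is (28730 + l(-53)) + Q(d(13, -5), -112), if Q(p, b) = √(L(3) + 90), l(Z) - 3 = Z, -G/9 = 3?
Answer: 28680 + √(90 + 2*I*√6) ≈ 28690.0 + 0.2581*I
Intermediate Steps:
G = -27 (G = -9*3 = -27)
l(Z) = 3 + Z
d(c, J) = √(-6 + c)
L(I) = √(-27 + I) (L(I) = √(I - 27) = √(-27 + I))
Q(p, b) = √(90 + 2*I*√6) (Q(p, b) = √(√(-27 + 3) + 90) = √(√(-24) + 90) = √(2*I*√6 + 90) = √(90 + 2*I*√6))
(28730 + l(-53)) + Q(d(13, -5), -112) = (28730 + (3 - 53)) + √(90 + 2*I*√6) = (28730 - 50) + √(90 + 2*I*√6) = 28680 + √(90 + 2*I*√6)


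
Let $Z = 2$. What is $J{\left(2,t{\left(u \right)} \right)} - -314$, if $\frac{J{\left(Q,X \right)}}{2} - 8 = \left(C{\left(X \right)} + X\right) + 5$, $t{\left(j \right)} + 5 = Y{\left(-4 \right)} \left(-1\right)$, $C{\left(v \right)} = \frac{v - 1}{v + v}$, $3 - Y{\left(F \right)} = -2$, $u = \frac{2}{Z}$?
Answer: $\frac{3211}{10} \approx 321.1$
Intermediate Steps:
$u = 1$ ($u = \frac{2}{2} = 2 \cdot \frac{1}{2} = 1$)
$Y{\left(F \right)} = 5$ ($Y{\left(F \right)} = 3 - -2 = 3 + 2 = 5$)
$C{\left(v \right)} = \frac{-1 + v}{2 v}$
$t{\left(j \right)} = -10$ ($t{\left(j \right)} = -5 + 5 \left(-1\right) = -5 - 5 = -10$)
$J{\left(Q,X \right)} = 26 + 2 X + \frac{-1 + X}{X}$ ($J{\left(Q,X \right)} = 16 + 2 \left(\left(\frac{-1 + X}{2 X} + X\right) + 5\right) = 16 + 2 \left(\left(X + \frac{-1 + X}{2 X}\right) + 5\right) = 16 + 2 \left(5 + X + \frac{-1 + X}{2 X}\right) = 16 + \left(10 + 2 X + \frac{-1 + X}{X}\right) = 26 + 2 X + \frac{-1 + X}{X}$)
$J{\left(2,t{\left(u \right)} \right)} - -314 = \left(27 - \frac{1}{-10} + 2 \left(-10\right)\right) - -314 = \left(27 - - \frac{1}{10} - 20\right) + 314 = \left(27 + \frac{1}{10} - 20\right) + 314 = \frac{71}{10} + 314 = \frac{3211}{10}$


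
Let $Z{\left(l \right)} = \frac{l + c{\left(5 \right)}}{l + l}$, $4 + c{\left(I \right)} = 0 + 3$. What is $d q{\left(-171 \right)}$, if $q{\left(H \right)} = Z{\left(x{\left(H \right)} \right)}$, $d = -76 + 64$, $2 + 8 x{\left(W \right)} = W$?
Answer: $- \frac{1086}{173} \approx -6.2775$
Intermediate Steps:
$x{\left(W \right)} = - \frac{1}{4} + \frac{W}{8}$
$c{\left(I \right)} = -1$ ($c{\left(I \right)} = -4 + \left(0 + 3\right) = -4 + 3 = -1$)
$Z{\left(l \right)} = \frac{-1 + l}{2 l}$ ($Z{\left(l \right)} = \frac{l - 1}{l + l} = \frac{-1 + l}{2 l}$)
$d = -12$
$q{\left(H \right)} = \frac{- \frac{5}{4} + \frac{H}{8}}{2 \left(- \frac{1}{4} + \frac{H}{8}\right)}$ ($q{\left(H \right)} = \frac{-1 + \left(- \frac{1}{4} + \frac{H}{8}\right)}{2 \left(- \frac{1}{4} + \frac{H}{8}\right)} = \frac{- \frac{5}{4} + \frac{H}{8}}{2 \left(- \frac{1}{4} + \frac{H}{8}\right)}$)
$d q{\left(-171 \right)} = - 12 \frac{-10 - 171}{2 \left(-2 - 171\right)} = - 12 \cdot \frac{1}{2} \frac{1}{-173} \left(-181\right) = - 12 \cdot \frac{1}{2} \left(- \frac{1}{173}\right) \left(-181\right) = \left(-12\right) \frac{181}{346} = - \frac{1086}{173}$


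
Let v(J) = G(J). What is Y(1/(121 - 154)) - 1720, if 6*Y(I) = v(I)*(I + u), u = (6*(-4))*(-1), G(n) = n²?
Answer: -370869049/215622 ≈ -1720.0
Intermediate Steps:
v(J) = J²
u = 24 (u = -24*(-1) = 24)
Y(I) = I²*(24 + I)/6 (Y(I) = (I²*(I + 24))/6 = (I²*(24 + I))/6 = I²*(24 + I)/6)
Y(1/(121 - 154)) - 1720 = (1/(121 - 154))²*(24 + 1/(121 - 154))/6 - 1720 = (1/(-33))²*(24 + 1/(-33))/6 - 1720 = (-1/33)²*(24 - 1/33)/6 - 1720 = (⅙)*(1/1089)*(791/33) - 1720 = 791/215622 - 1720 = -370869049/215622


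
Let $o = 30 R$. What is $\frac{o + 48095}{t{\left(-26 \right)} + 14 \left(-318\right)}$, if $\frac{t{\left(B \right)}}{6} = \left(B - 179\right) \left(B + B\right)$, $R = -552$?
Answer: $\frac{31535}{59508} \approx 0.52993$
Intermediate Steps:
$o = -16560$ ($o = 30 \left(-552\right) = -16560$)
$t{\left(B \right)} = 12 B \left(-179 + B\right)$ ($t{\left(B \right)} = 6 \left(B - 179\right) \left(B + B\right) = 6 \left(-179 + B\right) 2 B = 6 \cdot 2 B \left(-179 + B\right) = 12 B \left(-179 + B\right)$)
$\frac{o + 48095}{t{\left(-26 \right)} + 14 \left(-318\right)} = \frac{-16560 + 48095}{12 \left(-26\right) \left(-179 - 26\right) + 14 \left(-318\right)} = \frac{31535}{12 \left(-26\right) \left(-205\right) - 4452} = \frac{31535}{63960 - 4452} = \frac{31535}{59508}$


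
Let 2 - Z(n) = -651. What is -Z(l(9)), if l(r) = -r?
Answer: -653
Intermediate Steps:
Z(n) = 653 (Z(n) = 2 - 1*(-651) = 2 + 651 = 653)
-Z(l(9)) = -1*653 = -653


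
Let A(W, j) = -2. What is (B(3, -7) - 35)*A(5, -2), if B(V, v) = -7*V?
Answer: 112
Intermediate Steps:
(B(3, -7) - 35)*A(5, -2) = (-7*3 - 35)*(-2) = (-21 - 35)*(-2) = -56*(-2) = 112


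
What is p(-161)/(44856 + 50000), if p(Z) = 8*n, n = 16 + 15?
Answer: 31/11857 ≈ 0.0026145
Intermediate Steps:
n = 31
p(Z) = 248 (p(Z) = 8*31 = 248)
p(-161)/(44856 + 50000) = 248/(44856 + 50000) = 248/94856 = 248*(1/94856) = 31/11857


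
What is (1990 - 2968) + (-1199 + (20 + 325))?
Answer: -1832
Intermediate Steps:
(1990 - 2968) + (-1199 + (20 + 325)) = -978 + (-1199 + 345) = -978 - 854 = -1832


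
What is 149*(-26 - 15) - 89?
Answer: -6198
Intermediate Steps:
149*(-26 - 15) - 89 = 149*(-41) - 89 = -6109 - 89 = -6198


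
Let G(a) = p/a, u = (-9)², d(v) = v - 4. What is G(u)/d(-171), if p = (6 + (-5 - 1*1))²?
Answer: 0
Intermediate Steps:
d(v) = -4 + v
p = 0 (p = (6 + (-5 - 1))² = (6 - 6)² = 0² = 0)
u = 81
G(a) = 0 (G(a) = 0/a = 0)
G(u)/d(-171) = 0/(-4 - 171) = 0/(-175) = 0*(-1/175) = 0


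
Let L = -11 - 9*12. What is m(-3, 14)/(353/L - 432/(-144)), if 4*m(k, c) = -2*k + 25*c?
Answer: 10591/4 ≈ 2647.8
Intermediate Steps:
m(k, c) = -k/2 + 25*c/4 (m(k, c) = (-2*k + 25*c)/4 = -k/2 + 25*c/4)
L = -119 (L = -11 - 108 = -119)
m(-3, 14)/(353/L - 432/(-144)) = (-½*(-3) + (25/4)*14)/(353/(-119) - 432/(-144)) = (3/2 + 175/2)/(353*(-1/119) - 432*(-1/144)) = 89/(-353/119 + 3) = 89/(4/119) = 89*(119/4) = 10591/4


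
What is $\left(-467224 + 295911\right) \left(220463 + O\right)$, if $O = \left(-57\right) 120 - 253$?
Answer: $-36553054810$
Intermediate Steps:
$O = -7093$ ($O = -6840 - 253 = -7093$)
$\left(-467224 + 295911\right) \left(220463 + O\right) = \left(-467224 + 295911\right) \left(220463 - 7093\right) = \left(-171313\right) 213370 = -36553054810$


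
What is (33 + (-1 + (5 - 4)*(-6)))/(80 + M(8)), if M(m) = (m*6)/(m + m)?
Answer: 26/83 ≈ 0.31325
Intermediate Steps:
M(m) = 3 (M(m) = (6*m)/((2*m)) = (6*m)*(1/(2*m)) = 3)
(33 + (-1 + (5 - 4)*(-6)))/(80 + M(8)) = (33 + (-1 + (5 - 4)*(-6)))/(80 + 3) = (33 + (-1 + 1*(-6)))/83 = (33 + (-1 - 6))*(1/83) = (33 - 7)*(1/83) = 26*(1/83) = 26/83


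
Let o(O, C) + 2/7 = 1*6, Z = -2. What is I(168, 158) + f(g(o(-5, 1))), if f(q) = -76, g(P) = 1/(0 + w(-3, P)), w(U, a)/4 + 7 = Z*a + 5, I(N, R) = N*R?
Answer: 26468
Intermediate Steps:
o(O, C) = 40/7 (o(O, C) = -2/7 + 1*6 = -2/7 + 6 = 40/7)
w(U, a) = -8 - 8*a (w(U, a) = -28 + 4*(-2*a + 5) = -28 + 4*(5 - 2*a) = -28 + (20 - 8*a) = -8 - 8*a)
g(P) = 1/(-8 - 8*P) (g(P) = 1/(0 + (-8 - 8*P)) = 1/(-8 - 8*P))
I(168, 158) + f(g(o(-5, 1))) = 168*158 - 76 = 26544 - 76 = 26468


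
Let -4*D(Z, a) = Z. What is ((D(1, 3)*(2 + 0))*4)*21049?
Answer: -42098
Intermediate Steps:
D(Z, a) = -Z/4
((D(1, 3)*(2 + 0))*4)*21049 = (((-¼*1)*(2 + 0))*4)*21049 = (-¼*2*4)*21049 = -½*4*21049 = -2*21049 = -42098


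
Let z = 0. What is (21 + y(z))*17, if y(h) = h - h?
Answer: 357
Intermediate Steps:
y(h) = 0
(21 + y(z))*17 = (21 + 0)*17 = 21*17 = 357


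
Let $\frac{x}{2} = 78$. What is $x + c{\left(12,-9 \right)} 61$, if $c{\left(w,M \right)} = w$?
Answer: $888$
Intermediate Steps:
$x = 156$ ($x = 2 \cdot 78 = 156$)
$x + c{\left(12,-9 \right)} 61 = 156 + 12 \cdot 61 = 156 + 732 = 888$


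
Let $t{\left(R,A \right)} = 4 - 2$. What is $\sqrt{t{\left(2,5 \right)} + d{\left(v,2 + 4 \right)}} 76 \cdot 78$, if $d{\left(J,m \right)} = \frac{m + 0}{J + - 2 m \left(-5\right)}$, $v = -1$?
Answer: $\frac{11856 \sqrt{1829}}{59} \approx 8594.0$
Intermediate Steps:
$t{\left(R,A \right)} = 2$ ($t{\left(R,A \right)} = 4 - 2 = 2$)
$d{\left(J,m \right)} = \frac{m}{J + 10 m}$
$\sqrt{t{\left(2,5 \right)} + d{\left(v,2 + 4 \right)}} 76 \cdot 78 = \sqrt{2 + \frac{2 + 4}{-1 + 10 \left(2 + 4\right)}} 76 \cdot 78 = \sqrt{2 + \frac{6}{-1 + 10 \cdot 6}} \cdot 76 \cdot 78 = \sqrt{2 + \frac{6}{-1 + 60}} \cdot 76 \cdot 78 = \sqrt{2 + \frac{6}{59}} \cdot 76 \cdot 78 = \sqrt{\frac{124}{59}} \cdot 76 \cdot 78 = \frac{2 \sqrt{1829}}{59} \cdot 76 \cdot 78 = \frac{152 \sqrt{1829}}{59} \cdot 78 = \frac{11856 \sqrt{1829}}{59}$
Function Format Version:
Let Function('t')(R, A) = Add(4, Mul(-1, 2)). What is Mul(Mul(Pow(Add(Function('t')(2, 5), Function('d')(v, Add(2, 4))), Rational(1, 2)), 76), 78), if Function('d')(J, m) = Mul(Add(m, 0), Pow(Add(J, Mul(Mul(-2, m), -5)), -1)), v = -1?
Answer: Mul(Rational(11856, 59), Pow(1829, Rational(1, 2))) ≈ 8594.0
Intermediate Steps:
Function('t')(R, A) = 2 (Function('t')(R, A) = Add(4, -2) = 2)
Function('d')(J, m) = Mul(m, Pow(Add(J, Mul(10, m)), -1))
Mul(Mul(Pow(Add(Function('t')(2, 5), Function('d')(v, Add(2, 4))), Rational(1, 2)), 76), 78) = Mul(Mul(Pow(Add(2, Mul(Add(2, 4), Pow(Add(-1, Mul(10, Add(2, 4))), -1))), Rational(1, 2)), 76), 78) = Mul(Mul(Pow(Add(2, Mul(6, Pow(Add(-1, Mul(10, 6)), -1))), Rational(1, 2)), 76), 78) = Mul(Mul(Pow(Add(2, Mul(6, Pow(Add(-1, 60), -1))), Rational(1, 2)), 76), 78) = Mul(Mul(Pow(Add(2, Mul(6, Pow(59, -1))), Rational(1, 2)), 76), 78) = Mul(Mul(Pow(Add(2, Mul(6, Rational(1, 59))), Rational(1, 2)), 76), 78) = Mul(Mul(Pow(Add(2, Rational(6, 59)), Rational(1, 2)), 76), 78) = Mul(Mul(Pow(Rational(124, 59), Rational(1, 2)), 76), 78) = Mul(Mul(Mul(Rational(2, 59), Pow(1829, Rational(1, 2))), 76), 78) = Mul(Mul(Rational(152, 59), Pow(1829, Rational(1, 2))), 78) = Mul(Rational(11856, 59), Pow(1829, Rational(1, 2)))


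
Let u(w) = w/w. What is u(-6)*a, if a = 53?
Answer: 53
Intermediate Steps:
u(w) = 1
u(-6)*a = 1*53 = 53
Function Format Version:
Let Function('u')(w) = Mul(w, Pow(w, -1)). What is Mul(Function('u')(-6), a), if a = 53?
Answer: 53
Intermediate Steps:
Function('u')(w) = 1
Mul(Function('u')(-6), a) = Mul(1, 53) = 53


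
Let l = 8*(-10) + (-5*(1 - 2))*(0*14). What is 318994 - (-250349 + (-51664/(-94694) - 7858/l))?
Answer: 1078080261197/1893880 ≈ 5.6924e+5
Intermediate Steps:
l = -80 (l = -80 - 5*(-1)*0 = -80 + 5*0 = -80 + 0 = -80)
318994 - (-250349 + (-51664/(-94694) - 7858/l)) = 318994 - (-250349 + (-51664/(-94694) - 7858/(-80))) = 318994 - (-250349 + (-51664*(-1/94694) - 7858*(-1/80))) = 318994 - (-250349 + (25832/47347 + 3929/40)) = 318994 - (-250349 + 187059643/1893880) = 318994 - 1*(-473943904477/1893880) = 318994 + 473943904477/1893880 = 1078080261197/1893880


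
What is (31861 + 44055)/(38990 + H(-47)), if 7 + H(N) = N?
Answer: 18979/9734 ≈ 1.9498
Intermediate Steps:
H(N) = -7 + N
(31861 + 44055)/(38990 + H(-47)) = (31861 + 44055)/(38990 + (-7 - 47)) = 75916/(38990 - 54) = 75916/38936 = 75916*(1/38936) = 18979/9734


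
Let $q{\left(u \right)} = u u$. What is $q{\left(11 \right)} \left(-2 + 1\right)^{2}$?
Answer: $121$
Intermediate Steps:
$q{\left(u \right)} = u^{2}$
$q{\left(11 \right)} \left(-2 + 1\right)^{2} = 11^{2} \left(-2 + 1\right)^{2} = 121 \left(-1\right)^{2} = 121 \cdot 1 = 121$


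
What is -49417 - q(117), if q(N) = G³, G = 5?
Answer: -49542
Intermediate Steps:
q(N) = 125 (q(N) = 5³ = 125)
-49417 - q(117) = -49417 - 1*125 = -49417 - 125 = -49542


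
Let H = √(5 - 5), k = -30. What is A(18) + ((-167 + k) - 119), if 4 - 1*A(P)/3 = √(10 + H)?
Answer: -304 - 3*√10 ≈ -313.49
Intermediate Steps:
H = 0 (H = √0 = 0)
A(P) = 12 - 3*√10 (A(P) = 12 - 3*√(10 + 0) = 12 - 3*√10)
A(18) + ((-167 + k) - 119) = (12 - 3*√10) + ((-167 - 30) - 119) = (12 - 3*√10) + (-197 - 119) = (12 - 3*√10) - 316 = -304 - 3*√10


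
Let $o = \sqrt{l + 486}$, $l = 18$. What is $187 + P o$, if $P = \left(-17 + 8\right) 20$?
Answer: $187 - 1080 \sqrt{14} \approx -3854.0$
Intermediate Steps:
$P = -180$ ($P = \left(-9\right) 20 = -180$)
$o = 6 \sqrt{14}$ ($o = \sqrt{18 + 486} = \sqrt{504} = 6 \sqrt{14} \approx 22.45$)
$187 + P o = 187 - 180 \cdot 6 \sqrt{14} = 187 - 1080 \sqrt{14}$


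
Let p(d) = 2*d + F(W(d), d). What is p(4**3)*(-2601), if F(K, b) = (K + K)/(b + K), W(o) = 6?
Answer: -11668086/35 ≈ -3.3337e+5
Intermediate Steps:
F(K, b) = 2*K/(K + b) (F(K, b) = (2*K)/(K + b) = 2*K/(K + b))
p(d) = 2*d + 12/(6 + d) (p(d) = 2*d + 2*6/(6 + d) = 2*d + 12/(6 + d))
p(4**3)*(-2601) = (2*(6 + 4**3*(6 + 4**3))/(6 + 4**3))*(-2601) = (2*(6 + 64*(6 + 64))/(6 + 64))*(-2601) = (2*(6 + 64*70)/70)*(-2601) = (2*(1/70)*(6 + 4480))*(-2601) = (2*(1/70)*4486)*(-2601) = (4486/35)*(-2601) = -11668086/35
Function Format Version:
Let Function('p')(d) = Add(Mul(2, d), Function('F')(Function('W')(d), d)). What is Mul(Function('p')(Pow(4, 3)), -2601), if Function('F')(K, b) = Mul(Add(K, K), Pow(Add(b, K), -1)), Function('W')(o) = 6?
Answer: Rational(-11668086, 35) ≈ -3.3337e+5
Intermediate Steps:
Function('F')(K, b) = Mul(2, K, Pow(Add(K, b), -1)) (Function('F')(K, b) = Mul(Mul(2, K), Pow(Add(K, b), -1)) = Mul(2, K, Pow(Add(K, b), -1)))
Function('p')(d) = Add(Mul(2, d), Mul(12, Pow(Add(6, d), -1))) (Function('p')(d) = Add(Mul(2, d), Mul(2, 6, Pow(Add(6, d), -1))) = Add(Mul(2, d), Mul(12, Pow(Add(6, d), -1))))
Mul(Function('p')(Pow(4, 3)), -2601) = Mul(Mul(2, Pow(Add(6, Pow(4, 3)), -1), Add(6, Mul(Pow(4, 3), Add(6, Pow(4, 3))))), -2601) = Mul(Mul(2, Pow(Add(6, 64), -1), Add(6, Mul(64, Add(6, 64)))), -2601) = Mul(Mul(2, Pow(70, -1), Add(6, Mul(64, 70))), -2601) = Mul(Mul(2, Rational(1, 70), Add(6, 4480)), -2601) = Mul(Mul(2, Rational(1, 70), 4486), -2601) = Mul(Rational(4486, 35), -2601) = Rational(-11668086, 35)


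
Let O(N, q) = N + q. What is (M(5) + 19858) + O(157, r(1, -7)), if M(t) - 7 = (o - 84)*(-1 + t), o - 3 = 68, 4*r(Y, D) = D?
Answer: 79873/4 ≈ 19968.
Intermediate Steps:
r(Y, D) = D/4
o = 71 (o = 3 + 68 = 71)
M(t) = 20 - 13*t (M(t) = 7 + (71 - 84)*(-1 + t) = 7 - 13*(-1 + t) = 7 + (13 - 13*t) = 20 - 13*t)
(M(5) + 19858) + O(157, r(1, -7)) = ((20 - 13*5) + 19858) + (157 + (1/4)*(-7)) = ((20 - 65) + 19858) + (157 - 7/4) = (-45 + 19858) + 621/4 = 19813 + 621/4 = 79873/4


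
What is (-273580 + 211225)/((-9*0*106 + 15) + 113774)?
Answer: -62355/113789 ≈ -0.54799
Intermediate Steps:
(-273580 + 211225)/((-9*0*106 + 15) + 113774) = -62355/((0*106 + 15) + 113774) = -62355/((0 + 15) + 113774) = -62355/(15 + 113774) = -62355/113789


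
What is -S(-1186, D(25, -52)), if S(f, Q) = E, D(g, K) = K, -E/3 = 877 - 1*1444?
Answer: -1701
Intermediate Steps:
E = 1701 (E = -3*(877 - 1*1444) = -3*(877 - 1444) = -3*(-567) = 1701)
S(f, Q) = 1701
-S(-1186, D(25, -52)) = -1*1701 = -1701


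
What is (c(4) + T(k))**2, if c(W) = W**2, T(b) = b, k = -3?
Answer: 169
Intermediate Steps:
(c(4) + T(k))**2 = (4**2 - 3)**2 = (16 - 3)**2 = 13**2 = 169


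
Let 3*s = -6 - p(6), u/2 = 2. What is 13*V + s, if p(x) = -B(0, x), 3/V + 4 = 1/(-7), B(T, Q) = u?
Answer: -877/87 ≈ -10.080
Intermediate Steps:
u = 4 (u = 2*2 = 4)
B(T, Q) = 4
V = -21/29 (V = 3/(-4 + 1/(-7)) = 3/(-4 - ⅐) = 3/(-29/7) = 3*(-7/29) = -21/29 ≈ -0.72414)
p(x) = -4 (p(x) = -1*4 = -4)
s = -⅔ (s = (-6 - 1*(-4))/3 = (-6 + 4)/3 = (⅓)*(-2) = -⅔ ≈ -0.66667)
13*V + s = 13*(-21/29) - ⅔ = -273/29 - ⅔ = -877/87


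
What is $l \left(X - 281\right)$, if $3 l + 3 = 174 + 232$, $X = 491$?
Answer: $28210$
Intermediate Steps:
$l = \frac{403}{3}$ ($l = -1 + \frac{174 + 232}{3} = -1 + \frac{1}{3} \cdot 406 = -1 + \frac{406}{3} = \frac{403}{3} \approx 134.33$)
$l \left(X - 281\right) = \frac{403 \left(491 - 281\right)}{3} = \frac{403}{3} \cdot 210 = 28210$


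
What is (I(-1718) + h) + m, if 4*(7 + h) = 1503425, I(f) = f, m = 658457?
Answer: 4130353/4 ≈ 1.0326e+6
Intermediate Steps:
h = 1503397/4 (h = -7 + (¼)*1503425 = -7 + 1503425/4 = 1503397/4 ≈ 3.7585e+5)
(I(-1718) + h) + m = (-1718 + 1503397/4) + 658457 = 1496525/4 + 658457 = 4130353/4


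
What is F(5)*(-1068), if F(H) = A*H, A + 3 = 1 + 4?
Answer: -10680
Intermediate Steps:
A = 2 (A = -3 + (1 + 4) = -3 + 5 = 2)
F(H) = 2*H
F(5)*(-1068) = (2*5)*(-1068) = 10*(-1068) = -10680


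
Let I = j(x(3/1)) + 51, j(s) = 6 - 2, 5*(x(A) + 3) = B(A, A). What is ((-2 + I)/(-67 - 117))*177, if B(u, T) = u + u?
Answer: -9381/184 ≈ -50.984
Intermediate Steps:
B(u, T) = 2*u
x(A) = -3 + 2*A/5 (x(A) = -3 + (2*A)/5 = -3 + 2*A/5)
j(s) = 4
I = 55 (I = 4 + 51 = 55)
((-2 + I)/(-67 - 117))*177 = ((-2 + 55)/(-67 - 117))*177 = (53/(-184))*177 = (53*(-1/184))*177 = -53/184*177 = -9381/184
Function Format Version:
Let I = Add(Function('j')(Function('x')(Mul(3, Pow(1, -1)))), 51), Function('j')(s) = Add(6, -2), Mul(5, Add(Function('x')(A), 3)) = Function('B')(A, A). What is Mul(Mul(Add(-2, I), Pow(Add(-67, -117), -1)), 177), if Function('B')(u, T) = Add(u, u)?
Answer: Rational(-9381, 184) ≈ -50.984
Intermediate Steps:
Function('B')(u, T) = Mul(2, u)
Function('x')(A) = Add(-3, Mul(Rational(2, 5), A)) (Function('x')(A) = Add(-3, Mul(Rational(1, 5), Mul(2, A))) = Add(-3, Mul(Rational(2, 5), A)))
Function('j')(s) = 4
I = 55 (I = Add(4, 51) = 55)
Mul(Mul(Add(-2, I), Pow(Add(-67, -117), -1)), 177) = Mul(Mul(Add(-2, 55), Pow(Add(-67, -117), -1)), 177) = Mul(Mul(53, Pow(-184, -1)), 177) = Mul(Mul(53, Rational(-1, 184)), 177) = Mul(Rational(-53, 184), 177) = Rational(-9381, 184)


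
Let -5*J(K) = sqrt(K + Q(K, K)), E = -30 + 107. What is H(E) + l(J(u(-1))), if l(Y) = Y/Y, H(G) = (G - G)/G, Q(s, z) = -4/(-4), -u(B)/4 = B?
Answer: 1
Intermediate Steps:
u(B) = -4*B
Q(s, z) = 1 (Q(s, z) = -4*(-1/4) = 1)
E = 77
J(K) = -sqrt(1 + K)/5 (J(K) = -sqrt(K + 1)/5 = -sqrt(1 + K)/5)
H(G) = 0 (H(G) = 0/G = 0)
l(Y) = 1
H(E) + l(J(u(-1))) = 0 + 1 = 1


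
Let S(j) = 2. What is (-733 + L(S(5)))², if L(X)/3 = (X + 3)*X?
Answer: 494209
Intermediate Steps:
L(X) = 3*X*(3 + X) (L(X) = 3*((X + 3)*X) = 3*((3 + X)*X) = 3*(X*(3 + X)) = 3*X*(3 + X))
(-733 + L(S(5)))² = (-733 + 3*2*(3 + 2))² = (-733 + 3*2*5)² = (-733 + 30)² = (-703)² = 494209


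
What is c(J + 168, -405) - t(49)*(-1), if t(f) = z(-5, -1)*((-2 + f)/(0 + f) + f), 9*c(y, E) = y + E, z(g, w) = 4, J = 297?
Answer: 30356/147 ≈ 206.50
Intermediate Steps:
c(y, E) = E/9 + y/9 (c(y, E) = (y + E)/9 = (E + y)/9 = E/9 + y/9)
t(f) = 4*f + 4*(-2 + f)/f (t(f) = 4*((-2 + f)/(0 + f) + f) = 4*((-2 + f)/f + f) = 4*(f + (-2 + f)/f) = 4*f + 4*(-2 + f)/f)
c(J + 168, -405) - t(49)*(-1) = ((⅑)*(-405) + (297 + 168)/9) - (4 - 8/49 + 4*49)*(-1) = (-45 + (⅑)*465) - (4 - 8*1/49 + 196)*(-1) = (-45 + 155/3) - (4 - 8/49 + 196)*(-1) = 20/3 - 9792*(-1)/49 = 20/3 - 1*(-9792/49) = 20/3 + 9792/49 = 30356/147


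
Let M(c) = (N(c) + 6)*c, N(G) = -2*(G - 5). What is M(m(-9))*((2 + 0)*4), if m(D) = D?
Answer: -2448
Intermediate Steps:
N(G) = 10 - 2*G (N(G) = -2*(-5 + G) = 10 - 2*G)
M(c) = c*(16 - 2*c) (M(c) = ((10 - 2*c) + 6)*c = (16 - 2*c)*c = c*(16 - 2*c))
M(m(-9))*((2 + 0)*4) = (2*(-9)*(8 - 1*(-9)))*((2 + 0)*4) = (2*(-9)*(8 + 9))*(2*4) = (2*(-9)*17)*8 = -306*8 = -2448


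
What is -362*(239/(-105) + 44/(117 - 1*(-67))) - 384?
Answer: 853499/2415 ≈ 353.42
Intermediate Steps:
-362*(239/(-105) + 44/(117 - 1*(-67))) - 384 = -362*(239*(-1/105) + 44/(117 + 67)) - 384 = -362*(-239/105 + 44/184) - 384 = -362*(-239/105 + 44*(1/184)) - 384 = -362*(-239/105 + 11/46) - 384 = -362*(-9839/4830) - 384 = 1780859/2415 - 384 = 853499/2415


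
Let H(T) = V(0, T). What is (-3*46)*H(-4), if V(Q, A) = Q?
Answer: 0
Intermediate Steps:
H(T) = 0
(-3*46)*H(-4) = -3*46*0 = -138*0 = 0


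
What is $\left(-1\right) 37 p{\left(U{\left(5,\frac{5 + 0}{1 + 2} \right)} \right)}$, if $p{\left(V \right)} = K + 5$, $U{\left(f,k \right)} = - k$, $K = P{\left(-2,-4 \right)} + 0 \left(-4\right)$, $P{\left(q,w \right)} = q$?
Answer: $-111$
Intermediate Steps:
$K = -2$ ($K = -2 + 0 \left(-4\right) = -2 + 0 = -2$)
$p{\left(V \right)} = 3$ ($p{\left(V \right)} = -2 + 5 = 3$)
$\left(-1\right) 37 p{\left(U{\left(5,\frac{5 + 0}{1 + 2} \right)} \right)} = \left(-1\right) 37 \cdot 3 = \left(-37\right) 3 = -111$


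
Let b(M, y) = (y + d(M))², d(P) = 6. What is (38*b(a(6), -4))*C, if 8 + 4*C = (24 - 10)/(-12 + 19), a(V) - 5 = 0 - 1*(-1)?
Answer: -228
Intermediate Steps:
a(V) = 6 (a(V) = 5 + (0 - 1*(-1)) = 5 + (0 + 1) = 5 + 1 = 6)
C = -3/2 (C = -2 + ((24 - 10)/(-12 + 19))/4 = -2 + (14/7)/4 = -2 + (14*(⅐))/4 = -2 + (¼)*2 = -2 + ½ = -3/2 ≈ -1.5000)
b(M, y) = (6 + y)² (b(M, y) = (y + 6)² = (6 + y)²)
(38*b(a(6), -4))*C = (38*(6 - 4)²)*(-3/2) = (38*2²)*(-3/2) = (38*4)*(-3/2) = 152*(-3/2) = -228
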